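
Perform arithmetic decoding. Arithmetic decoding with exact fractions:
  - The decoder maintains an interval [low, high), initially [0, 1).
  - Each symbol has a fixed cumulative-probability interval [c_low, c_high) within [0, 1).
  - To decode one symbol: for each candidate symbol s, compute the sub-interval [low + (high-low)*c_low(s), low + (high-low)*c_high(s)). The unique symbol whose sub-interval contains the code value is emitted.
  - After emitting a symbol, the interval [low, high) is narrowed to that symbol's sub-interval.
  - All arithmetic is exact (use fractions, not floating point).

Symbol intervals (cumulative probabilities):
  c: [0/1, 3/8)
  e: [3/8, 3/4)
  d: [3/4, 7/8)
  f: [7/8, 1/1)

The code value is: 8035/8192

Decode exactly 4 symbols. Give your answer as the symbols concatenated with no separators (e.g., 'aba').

Answer: fddc

Derivation:
Step 1: interval [0/1, 1/1), width = 1/1 - 0/1 = 1/1
  'c': [0/1 + 1/1*0/1, 0/1 + 1/1*3/8) = [0/1, 3/8)
  'e': [0/1 + 1/1*3/8, 0/1 + 1/1*3/4) = [3/8, 3/4)
  'd': [0/1 + 1/1*3/4, 0/1 + 1/1*7/8) = [3/4, 7/8)
  'f': [0/1 + 1/1*7/8, 0/1 + 1/1*1/1) = [7/8, 1/1) <- contains code 8035/8192
  emit 'f', narrow to [7/8, 1/1)
Step 2: interval [7/8, 1/1), width = 1/1 - 7/8 = 1/8
  'c': [7/8 + 1/8*0/1, 7/8 + 1/8*3/8) = [7/8, 59/64)
  'e': [7/8 + 1/8*3/8, 7/8 + 1/8*3/4) = [59/64, 31/32)
  'd': [7/8 + 1/8*3/4, 7/8 + 1/8*7/8) = [31/32, 63/64) <- contains code 8035/8192
  'f': [7/8 + 1/8*7/8, 7/8 + 1/8*1/1) = [63/64, 1/1)
  emit 'd', narrow to [31/32, 63/64)
Step 3: interval [31/32, 63/64), width = 63/64 - 31/32 = 1/64
  'c': [31/32 + 1/64*0/1, 31/32 + 1/64*3/8) = [31/32, 499/512)
  'e': [31/32 + 1/64*3/8, 31/32 + 1/64*3/4) = [499/512, 251/256)
  'd': [31/32 + 1/64*3/4, 31/32 + 1/64*7/8) = [251/256, 503/512) <- contains code 8035/8192
  'f': [31/32 + 1/64*7/8, 31/32 + 1/64*1/1) = [503/512, 63/64)
  emit 'd', narrow to [251/256, 503/512)
Step 4: interval [251/256, 503/512), width = 503/512 - 251/256 = 1/512
  'c': [251/256 + 1/512*0/1, 251/256 + 1/512*3/8) = [251/256, 4019/4096) <- contains code 8035/8192
  'e': [251/256 + 1/512*3/8, 251/256 + 1/512*3/4) = [4019/4096, 2011/2048)
  'd': [251/256 + 1/512*3/4, 251/256 + 1/512*7/8) = [2011/2048, 4023/4096)
  'f': [251/256 + 1/512*7/8, 251/256 + 1/512*1/1) = [4023/4096, 503/512)
  emit 'c', narrow to [251/256, 4019/4096)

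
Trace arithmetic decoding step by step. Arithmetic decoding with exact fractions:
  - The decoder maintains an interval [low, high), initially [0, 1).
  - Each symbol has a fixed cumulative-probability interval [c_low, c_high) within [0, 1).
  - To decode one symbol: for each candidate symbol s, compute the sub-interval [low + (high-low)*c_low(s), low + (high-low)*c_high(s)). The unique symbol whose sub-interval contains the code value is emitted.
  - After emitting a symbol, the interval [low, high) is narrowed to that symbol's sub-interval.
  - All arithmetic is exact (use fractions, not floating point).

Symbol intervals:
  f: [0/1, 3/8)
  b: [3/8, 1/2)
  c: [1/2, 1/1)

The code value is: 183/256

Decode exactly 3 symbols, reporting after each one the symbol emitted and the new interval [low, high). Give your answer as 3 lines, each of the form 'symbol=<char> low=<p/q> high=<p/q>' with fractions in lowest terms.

Step 1: interval [0/1, 1/1), width = 1/1 - 0/1 = 1/1
  'f': [0/1 + 1/1*0/1, 0/1 + 1/1*3/8) = [0/1, 3/8)
  'b': [0/1 + 1/1*3/8, 0/1 + 1/1*1/2) = [3/8, 1/2)
  'c': [0/1 + 1/1*1/2, 0/1 + 1/1*1/1) = [1/2, 1/1) <- contains code 183/256
  emit 'c', narrow to [1/2, 1/1)
Step 2: interval [1/2, 1/1), width = 1/1 - 1/2 = 1/2
  'f': [1/2 + 1/2*0/1, 1/2 + 1/2*3/8) = [1/2, 11/16)
  'b': [1/2 + 1/2*3/8, 1/2 + 1/2*1/2) = [11/16, 3/4) <- contains code 183/256
  'c': [1/2 + 1/2*1/2, 1/2 + 1/2*1/1) = [3/4, 1/1)
  emit 'b', narrow to [11/16, 3/4)
Step 3: interval [11/16, 3/4), width = 3/4 - 11/16 = 1/16
  'f': [11/16 + 1/16*0/1, 11/16 + 1/16*3/8) = [11/16, 91/128)
  'b': [11/16 + 1/16*3/8, 11/16 + 1/16*1/2) = [91/128, 23/32) <- contains code 183/256
  'c': [11/16 + 1/16*1/2, 11/16 + 1/16*1/1) = [23/32, 3/4)
  emit 'b', narrow to [91/128, 23/32)

Answer: symbol=c low=1/2 high=1/1
symbol=b low=11/16 high=3/4
symbol=b low=91/128 high=23/32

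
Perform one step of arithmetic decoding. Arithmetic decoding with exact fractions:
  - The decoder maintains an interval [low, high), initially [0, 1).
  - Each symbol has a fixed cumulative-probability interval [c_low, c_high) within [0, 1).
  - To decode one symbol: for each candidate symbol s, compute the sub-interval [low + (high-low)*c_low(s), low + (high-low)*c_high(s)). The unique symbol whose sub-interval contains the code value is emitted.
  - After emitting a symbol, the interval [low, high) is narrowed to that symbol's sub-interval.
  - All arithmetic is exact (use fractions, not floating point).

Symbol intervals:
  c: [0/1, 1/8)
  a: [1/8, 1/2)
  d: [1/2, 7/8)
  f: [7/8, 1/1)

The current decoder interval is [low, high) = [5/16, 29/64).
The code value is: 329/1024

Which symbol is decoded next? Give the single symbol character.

Interval width = high − low = 29/64 − 5/16 = 9/64
Scaled code = (code − low) / width = (329/1024 − 5/16) / 9/64 = 1/16
  c: [0/1, 1/8) ← scaled code falls here ✓
  a: [1/8, 1/2) 
  d: [1/2, 7/8) 
  f: [7/8, 1/1) 

Answer: c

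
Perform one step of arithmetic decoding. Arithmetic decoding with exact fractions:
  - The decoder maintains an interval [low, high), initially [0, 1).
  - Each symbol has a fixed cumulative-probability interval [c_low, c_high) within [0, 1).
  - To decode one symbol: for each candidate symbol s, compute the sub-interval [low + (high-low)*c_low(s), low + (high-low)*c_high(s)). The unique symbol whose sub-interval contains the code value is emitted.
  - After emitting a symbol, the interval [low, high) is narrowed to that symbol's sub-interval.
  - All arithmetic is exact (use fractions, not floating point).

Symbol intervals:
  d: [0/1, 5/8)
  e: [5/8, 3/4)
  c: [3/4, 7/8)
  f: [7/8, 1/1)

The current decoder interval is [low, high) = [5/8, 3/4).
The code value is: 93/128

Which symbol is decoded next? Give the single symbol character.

Answer: c

Derivation:
Interval width = high − low = 3/4 − 5/8 = 1/8
Scaled code = (code − low) / width = (93/128 − 5/8) / 1/8 = 13/16
  d: [0/1, 5/8) 
  e: [5/8, 3/4) 
  c: [3/4, 7/8) ← scaled code falls here ✓
  f: [7/8, 1/1) 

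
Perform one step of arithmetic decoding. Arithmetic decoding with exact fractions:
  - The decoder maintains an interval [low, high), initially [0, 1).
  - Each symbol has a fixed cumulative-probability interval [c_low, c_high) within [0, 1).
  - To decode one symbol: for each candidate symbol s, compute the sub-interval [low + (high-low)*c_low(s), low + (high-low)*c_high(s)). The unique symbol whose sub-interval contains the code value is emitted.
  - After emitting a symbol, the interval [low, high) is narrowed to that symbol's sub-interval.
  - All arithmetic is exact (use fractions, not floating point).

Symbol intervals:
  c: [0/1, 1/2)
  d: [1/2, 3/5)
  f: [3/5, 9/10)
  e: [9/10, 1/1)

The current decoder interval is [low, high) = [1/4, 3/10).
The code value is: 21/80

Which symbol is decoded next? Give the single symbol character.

Interval width = high − low = 3/10 − 1/4 = 1/20
Scaled code = (code − low) / width = (21/80 − 1/4) / 1/20 = 1/4
  c: [0/1, 1/2) ← scaled code falls here ✓
  d: [1/2, 3/5) 
  f: [3/5, 9/10) 
  e: [9/10, 1/1) 

Answer: c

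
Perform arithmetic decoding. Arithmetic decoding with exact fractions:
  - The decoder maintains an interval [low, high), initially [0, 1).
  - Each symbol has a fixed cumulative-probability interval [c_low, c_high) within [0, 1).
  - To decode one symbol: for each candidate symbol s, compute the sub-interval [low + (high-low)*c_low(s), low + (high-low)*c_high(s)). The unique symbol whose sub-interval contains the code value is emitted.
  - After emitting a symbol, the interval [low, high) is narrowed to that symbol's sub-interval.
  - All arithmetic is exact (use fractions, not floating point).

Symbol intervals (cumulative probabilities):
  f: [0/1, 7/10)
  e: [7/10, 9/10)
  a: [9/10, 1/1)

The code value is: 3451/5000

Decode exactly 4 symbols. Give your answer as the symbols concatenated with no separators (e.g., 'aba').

Step 1: interval [0/1, 1/1), width = 1/1 - 0/1 = 1/1
  'f': [0/1 + 1/1*0/1, 0/1 + 1/1*7/10) = [0/1, 7/10) <- contains code 3451/5000
  'e': [0/1 + 1/1*7/10, 0/1 + 1/1*9/10) = [7/10, 9/10)
  'a': [0/1 + 1/1*9/10, 0/1 + 1/1*1/1) = [9/10, 1/1)
  emit 'f', narrow to [0/1, 7/10)
Step 2: interval [0/1, 7/10), width = 7/10 - 0/1 = 7/10
  'f': [0/1 + 7/10*0/1, 0/1 + 7/10*7/10) = [0/1, 49/100)
  'e': [0/1 + 7/10*7/10, 0/1 + 7/10*9/10) = [49/100, 63/100)
  'a': [0/1 + 7/10*9/10, 0/1 + 7/10*1/1) = [63/100, 7/10) <- contains code 3451/5000
  emit 'a', narrow to [63/100, 7/10)
Step 3: interval [63/100, 7/10), width = 7/10 - 63/100 = 7/100
  'f': [63/100 + 7/100*0/1, 63/100 + 7/100*7/10) = [63/100, 679/1000)
  'e': [63/100 + 7/100*7/10, 63/100 + 7/100*9/10) = [679/1000, 693/1000) <- contains code 3451/5000
  'a': [63/100 + 7/100*9/10, 63/100 + 7/100*1/1) = [693/1000, 7/10)
  emit 'e', narrow to [679/1000, 693/1000)
Step 4: interval [679/1000, 693/1000), width = 693/1000 - 679/1000 = 7/500
  'f': [679/1000 + 7/500*0/1, 679/1000 + 7/500*7/10) = [679/1000, 861/1250)
  'e': [679/1000 + 7/500*7/10, 679/1000 + 7/500*9/10) = [861/1250, 1729/2500) <- contains code 3451/5000
  'a': [679/1000 + 7/500*9/10, 679/1000 + 7/500*1/1) = [1729/2500, 693/1000)
  emit 'e', narrow to [861/1250, 1729/2500)

Answer: faee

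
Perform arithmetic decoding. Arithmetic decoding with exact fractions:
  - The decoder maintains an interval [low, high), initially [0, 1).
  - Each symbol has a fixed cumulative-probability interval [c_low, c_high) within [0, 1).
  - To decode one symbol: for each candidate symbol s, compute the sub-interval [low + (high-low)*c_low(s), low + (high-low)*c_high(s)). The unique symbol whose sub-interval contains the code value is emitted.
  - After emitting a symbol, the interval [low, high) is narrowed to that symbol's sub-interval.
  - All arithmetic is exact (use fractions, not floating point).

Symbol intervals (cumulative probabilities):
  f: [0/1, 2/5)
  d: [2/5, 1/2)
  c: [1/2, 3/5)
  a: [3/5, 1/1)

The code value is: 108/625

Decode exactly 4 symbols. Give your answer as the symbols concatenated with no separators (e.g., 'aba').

Answer: fdfa

Derivation:
Step 1: interval [0/1, 1/1), width = 1/1 - 0/1 = 1/1
  'f': [0/1 + 1/1*0/1, 0/1 + 1/1*2/5) = [0/1, 2/5) <- contains code 108/625
  'd': [0/1 + 1/1*2/5, 0/1 + 1/1*1/2) = [2/5, 1/2)
  'c': [0/1 + 1/1*1/2, 0/1 + 1/1*3/5) = [1/2, 3/5)
  'a': [0/1 + 1/1*3/5, 0/1 + 1/1*1/1) = [3/5, 1/1)
  emit 'f', narrow to [0/1, 2/5)
Step 2: interval [0/1, 2/5), width = 2/5 - 0/1 = 2/5
  'f': [0/1 + 2/5*0/1, 0/1 + 2/5*2/5) = [0/1, 4/25)
  'd': [0/1 + 2/5*2/5, 0/1 + 2/5*1/2) = [4/25, 1/5) <- contains code 108/625
  'c': [0/1 + 2/5*1/2, 0/1 + 2/5*3/5) = [1/5, 6/25)
  'a': [0/1 + 2/5*3/5, 0/1 + 2/5*1/1) = [6/25, 2/5)
  emit 'd', narrow to [4/25, 1/5)
Step 3: interval [4/25, 1/5), width = 1/5 - 4/25 = 1/25
  'f': [4/25 + 1/25*0/1, 4/25 + 1/25*2/5) = [4/25, 22/125) <- contains code 108/625
  'd': [4/25 + 1/25*2/5, 4/25 + 1/25*1/2) = [22/125, 9/50)
  'c': [4/25 + 1/25*1/2, 4/25 + 1/25*3/5) = [9/50, 23/125)
  'a': [4/25 + 1/25*3/5, 4/25 + 1/25*1/1) = [23/125, 1/5)
  emit 'f', narrow to [4/25, 22/125)
Step 4: interval [4/25, 22/125), width = 22/125 - 4/25 = 2/125
  'f': [4/25 + 2/125*0/1, 4/25 + 2/125*2/5) = [4/25, 104/625)
  'd': [4/25 + 2/125*2/5, 4/25 + 2/125*1/2) = [104/625, 21/125)
  'c': [4/25 + 2/125*1/2, 4/25 + 2/125*3/5) = [21/125, 106/625)
  'a': [4/25 + 2/125*3/5, 4/25 + 2/125*1/1) = [106/625, 22/125) <- contains code 108/625
  emit 'a', narrow to [106/625, 22/125)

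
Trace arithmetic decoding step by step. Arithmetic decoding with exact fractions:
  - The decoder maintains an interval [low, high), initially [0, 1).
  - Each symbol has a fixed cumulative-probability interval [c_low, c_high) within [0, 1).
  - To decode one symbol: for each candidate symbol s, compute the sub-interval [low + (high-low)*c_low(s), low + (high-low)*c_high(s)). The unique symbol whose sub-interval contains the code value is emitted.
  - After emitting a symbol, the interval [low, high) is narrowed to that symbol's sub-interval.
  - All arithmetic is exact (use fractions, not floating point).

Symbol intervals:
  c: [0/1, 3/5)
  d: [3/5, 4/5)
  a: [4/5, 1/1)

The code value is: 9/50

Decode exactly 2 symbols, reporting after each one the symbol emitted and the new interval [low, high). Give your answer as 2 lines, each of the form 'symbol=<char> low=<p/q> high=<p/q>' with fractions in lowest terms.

Answer: symbol=c low=0/1 high=3/5
symbol=c low=0/1 high=9/25

Derivation:
Step 1: interval [0/1, 1/1), width = 1/1 - 0/1 = 1/1
  'c': [0/1 + 1/1*0/1, 0/1 + 1/1*3/5) = [0/1, 3/5) <- contains code 9/50
  'd': [0/1 + 1/1*3/5, 0/1 + 1/1*4/5) = [3/5, 4/5)
  'a': [0/1 + 1/1*4/5, 0/1 + 1/1*1/1) = [4/5, 1/1)
  emit 'c', narrow to [0/1, 3/5)
Step 2: interval [0/1, 3/5), width = 3/5 - 0/1 = 3/5
  'c': [0/1 + 3/5*0/1, 0/1 + 3/5*3/5) = [0/1, 9/25) <- contains code 9/50
  'd': [0/1 + 3/5*3/5, 0/1 + 3/5*4/5) = [9/25, 12/25)
  'a': [0/1 + 3/5*4/5, 0/1 + 3/5*1/1) = [12/25, 3/5)
  emit 'c', narrow to [0/1, 9/25)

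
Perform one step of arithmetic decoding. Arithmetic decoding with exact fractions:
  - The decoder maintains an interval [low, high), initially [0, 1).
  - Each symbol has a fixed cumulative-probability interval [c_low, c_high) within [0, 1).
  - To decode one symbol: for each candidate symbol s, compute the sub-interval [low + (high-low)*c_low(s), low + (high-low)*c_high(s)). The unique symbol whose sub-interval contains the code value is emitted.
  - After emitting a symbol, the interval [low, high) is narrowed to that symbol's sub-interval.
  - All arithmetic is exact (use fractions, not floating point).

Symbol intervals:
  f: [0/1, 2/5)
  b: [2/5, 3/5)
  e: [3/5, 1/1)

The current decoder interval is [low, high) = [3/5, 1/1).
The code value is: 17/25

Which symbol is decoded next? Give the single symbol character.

Interval width = high − low = 1/1 − 3/5 = 2/5
Scaled code = (code − low) / width = (17/25 − 3/5) / 2/5 = 1/5
  f: [0/1, 2/5) ← scaled code falls here ✓
  b: [2/5, 3/5) 
  e: [3/5, 1/1) 

Answer: f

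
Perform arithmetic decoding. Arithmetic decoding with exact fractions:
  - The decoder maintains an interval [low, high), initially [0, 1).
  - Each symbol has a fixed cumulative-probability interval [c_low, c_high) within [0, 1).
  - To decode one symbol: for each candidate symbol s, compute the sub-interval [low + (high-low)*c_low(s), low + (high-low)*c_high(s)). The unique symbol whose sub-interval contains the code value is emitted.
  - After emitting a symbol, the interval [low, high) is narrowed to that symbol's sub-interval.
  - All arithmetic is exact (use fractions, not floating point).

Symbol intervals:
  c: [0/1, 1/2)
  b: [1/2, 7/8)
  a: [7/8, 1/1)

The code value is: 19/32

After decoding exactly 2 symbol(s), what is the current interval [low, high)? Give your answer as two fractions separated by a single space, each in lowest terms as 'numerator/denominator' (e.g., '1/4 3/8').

Answer: 1/2 11/16

Derivation:
Step 1: interval [0/1, 1/1), width = 1/1 - 0/1 = 1/1
  'c': [0/1 + 1/1*0/1, 0/1 + 1/1*1/2) = [0/1, 1/2)
  'b': [0/1 + 1/1*1/2, 0/1 + 1/1*7/8) = [1/2, 7/8) <- contains code 19/32
  'a': [0/1 + 1/1*7/8, 0/1 + 1/1*1/1) = [7/8, 1/1)
  emit 'b', narrow to [1/2, 7/8)
Step 2: interval [1/2, 7/8), width = 7/8 - 1/2 = 3/8
  'c': [1/2 + 3/8*0/1, 1/2 + 3/8*1/2) = [1/2, 11/16) <- contains code 19/32
  'b': [1/2 + 3/8*1/2, 1/2 + 3/8*7/8) = [11/16, 53/64)
  'a': [1/2 + 3/8*7/8, 1/2 + 3/8*1/1) = [53/64, 7/8)
  emit 'c', narrow to [1/2, 11/16)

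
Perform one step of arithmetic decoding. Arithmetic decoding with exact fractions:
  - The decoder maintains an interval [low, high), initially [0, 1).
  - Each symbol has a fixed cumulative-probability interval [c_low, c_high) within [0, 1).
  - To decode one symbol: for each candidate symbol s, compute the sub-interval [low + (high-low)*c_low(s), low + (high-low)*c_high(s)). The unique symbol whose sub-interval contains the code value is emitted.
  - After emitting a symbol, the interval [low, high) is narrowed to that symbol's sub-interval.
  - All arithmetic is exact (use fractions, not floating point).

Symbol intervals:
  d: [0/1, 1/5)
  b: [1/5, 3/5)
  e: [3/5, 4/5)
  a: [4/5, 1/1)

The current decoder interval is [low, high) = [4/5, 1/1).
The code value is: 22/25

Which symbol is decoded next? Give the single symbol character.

Answer: b

Derivation:
Interval width = high − low = 1/1 − 4/5 = 1/5
Scaled code = (code − low) / width = (22/25 − 4/5) / 1/5 = 2/5
  d: [0/1, 1/5) 
  b: [1/5, 3/5) ← scaled code falls here ✓
  e: [3/5, 4/5) 
  a: [4/5, 1/1) 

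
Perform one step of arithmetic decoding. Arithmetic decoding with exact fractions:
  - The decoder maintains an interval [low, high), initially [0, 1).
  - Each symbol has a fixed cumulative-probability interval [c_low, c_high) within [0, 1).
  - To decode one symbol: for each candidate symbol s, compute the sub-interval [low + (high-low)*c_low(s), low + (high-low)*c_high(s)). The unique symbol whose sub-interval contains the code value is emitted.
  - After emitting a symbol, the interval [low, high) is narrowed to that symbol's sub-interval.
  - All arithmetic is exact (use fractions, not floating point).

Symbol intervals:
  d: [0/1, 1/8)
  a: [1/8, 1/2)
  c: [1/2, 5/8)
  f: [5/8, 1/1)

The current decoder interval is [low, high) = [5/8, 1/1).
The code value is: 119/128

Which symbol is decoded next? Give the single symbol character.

Interval width = high − low = 1/1 − 5/8 = 3/8
Scaled code = (code − low) / width = (119/128 − 5/8) / 3/8 = 13/16
  d: [0/1, 1/8) 
  a: [1/8, 1/2) 
  c: [1/2, 5/8) 
  f: [5/8, 1/1) ← scaled code falls here ✓

Answer: f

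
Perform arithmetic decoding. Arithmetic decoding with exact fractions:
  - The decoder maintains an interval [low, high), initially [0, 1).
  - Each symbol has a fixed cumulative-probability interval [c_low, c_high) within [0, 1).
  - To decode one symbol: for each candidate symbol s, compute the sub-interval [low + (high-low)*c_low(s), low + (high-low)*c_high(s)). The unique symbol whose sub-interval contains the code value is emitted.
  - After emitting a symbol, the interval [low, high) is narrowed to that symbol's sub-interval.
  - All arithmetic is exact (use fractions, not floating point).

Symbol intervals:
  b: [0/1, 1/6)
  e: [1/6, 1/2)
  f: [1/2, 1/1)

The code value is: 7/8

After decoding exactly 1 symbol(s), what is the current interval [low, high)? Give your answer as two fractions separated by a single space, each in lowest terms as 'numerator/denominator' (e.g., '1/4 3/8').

Answer: 1/2 1/1

Derivation:
Step 1: interval [0/1, 1/1), width = 1/1 - 0/1 = 1/1
  'b': [0/1 + 1/1*0/1, 0/1 + 1/1*1/6) = [0/1, 1/6)
  'e': [0/1 + 1/1*1/6, 0/1 + 1/1*1/2) = [1/6, 1/2)
  'f': [0/1 + 1/1*1/2, 0/1 + 1/1*1/1) = [1/2, 1/1) <- contains code 7/8
  emit 'f', narrow to [1/2, 1/1)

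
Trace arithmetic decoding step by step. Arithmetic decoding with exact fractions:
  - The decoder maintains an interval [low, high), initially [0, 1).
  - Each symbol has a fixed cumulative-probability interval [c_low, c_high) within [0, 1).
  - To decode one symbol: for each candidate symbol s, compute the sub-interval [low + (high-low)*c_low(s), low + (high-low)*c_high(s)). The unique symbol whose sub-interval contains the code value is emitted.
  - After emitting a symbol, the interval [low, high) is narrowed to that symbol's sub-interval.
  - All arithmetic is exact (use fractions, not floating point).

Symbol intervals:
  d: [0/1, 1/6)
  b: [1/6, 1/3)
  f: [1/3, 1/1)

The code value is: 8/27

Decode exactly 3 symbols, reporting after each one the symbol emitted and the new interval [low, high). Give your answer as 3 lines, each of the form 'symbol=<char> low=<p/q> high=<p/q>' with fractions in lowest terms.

Answer: symbol=b low=1/6 high=1/3
symbol=f low=2/9 high=1/3
symbol=f low=7/27 high=1/3

Derivation:
Step 1: interval [0/1, 1/1), width = 1/1 - 0/1 = 1/1
  'd': [0/1 + 1/1*0/1, 0/1 + 1/1*1/6) = [0/1, 1/6)
  'b': [0/1 + 1/1*1/6, 0/1 + 1/1*1/3) = [1/6, 1/3) <- contains code 8/27
  'f': [0/1 + 1/1*1/3, 0/1 + 1/1*1/1) = [1/3, 1/1)
  emit 'b', narrow to [1/6, 1/3)
Step 2: interval [1/6, 1/3), width = 1/3 - 1/6 = 1/6
  'd': [1/6 + 1/6*0/1, 1/6 + 1/6*1/6) = [1/6, 7/36)
  'b': [1/6 + 1/6*1/6, 1/6 + 1/6*1/3) = [7/36, 2/9)
  'f': [1/6 + 1/6*1/3, 1/6 + 1/6*1/1) = [2/9, 1/3) <- contains code 8/27
  emit 'f', narrow to [2/9, 1/3)
Step 3: interval [2/9, 1/3), width = 1/3 - 2/9 = 1/9
  'd': [2/9 + 1/9*0/1, 2/9 + 1/9*1/6) = [2/9, 13/54)
  'b': [2/9 + 1/9*1/6, 2/9 + 1/9*1/3) = [13/54, 7/27)
  'f': [2/9 + 1/9*1/3, 2/9 + 1/9*1/1) = [7/27, 1/3) <- contains code 8/27
  emit 'f', narrow to [7/27, 1/3)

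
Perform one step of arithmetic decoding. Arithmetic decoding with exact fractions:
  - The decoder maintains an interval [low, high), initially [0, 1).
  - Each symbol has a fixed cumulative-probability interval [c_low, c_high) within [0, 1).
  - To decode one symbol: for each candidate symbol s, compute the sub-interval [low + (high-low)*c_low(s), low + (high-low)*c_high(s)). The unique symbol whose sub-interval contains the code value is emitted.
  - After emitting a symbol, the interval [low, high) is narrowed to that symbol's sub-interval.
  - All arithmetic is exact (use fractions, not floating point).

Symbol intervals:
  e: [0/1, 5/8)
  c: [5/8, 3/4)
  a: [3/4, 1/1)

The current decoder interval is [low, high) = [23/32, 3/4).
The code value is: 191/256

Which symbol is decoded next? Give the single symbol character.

Interval width = high − low = 3/4 − 23/32 = 1/32
Scaled code = (code − low) / width = (191/256 − 23/32) / 1/32 = 7/8
  e: [0/1, 5/8) 
  c: [5/8, 3/4) 
  a: [3/4, 1/1) ← scaled code falls here ✓

Answer: a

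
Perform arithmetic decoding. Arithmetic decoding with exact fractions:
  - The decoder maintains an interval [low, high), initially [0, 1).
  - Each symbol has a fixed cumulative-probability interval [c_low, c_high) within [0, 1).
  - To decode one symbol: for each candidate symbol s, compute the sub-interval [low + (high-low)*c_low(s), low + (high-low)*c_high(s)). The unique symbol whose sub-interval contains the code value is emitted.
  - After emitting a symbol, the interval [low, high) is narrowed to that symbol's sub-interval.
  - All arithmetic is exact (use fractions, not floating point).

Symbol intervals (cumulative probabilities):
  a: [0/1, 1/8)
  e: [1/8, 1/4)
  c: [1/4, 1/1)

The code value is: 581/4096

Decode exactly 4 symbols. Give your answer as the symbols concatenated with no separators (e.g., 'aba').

Answer: eeac

Derivation:
Step 1: interval [0/1, 1/1), width = 1/1 - 0/1 = 1/1
  'a': [0/1 + 1/1*0/1, 0/1 + 1/1*1/8) = [0/1, 1/8)
  'e': [0/1 + 1/1*1/8, 0/1 + 1/1*1/4) = [1/8, 1/4) <- contains code 581/4096
  'c': [0/1 + 1/1*1/4, 0/1 + 1/1*1/1) = [1/4, 1/1)
  emit 'e', narrow to [1/8, 1/4)
Step 2: interval [1/8, 1/4), width = 1/4 - 1/8 = 1/8
  'a': [1/8 + 1/8*0/1, 1/8 + 1/8*1/8) = [1/8, 9/64)
  'e': [1/8 + 1/8*1/8, 1/8 + 1/8*1/4) = [9/64, 5/32) <- contains code 581/4096
  'c': [1/8 + 1/8*1/4, 1/8 + 1/8*1/1) = [5/32, 1/4)
  emit 'e', narrow to [9/64, 5/32)
Step 3: interval [9/64, 5/32), width = 5/32 - 9/64 = 1/64
  'a': [9/64 + 1/64*0/1, 9/64 + 1/64*1/8) = [9/64, 73/512) <- contains code 581/4096
  'e': [9/64 + 1/64*1/8, 9/64 + 1/64*1/4) = [73/512, 37/256)
  'c': [9/64 + 1/64*1/4, 9/64 + 1/64*1/1) = [37/256, 5/32)
  emit 'a', narrow to [9/64, 73/512)
Step 4: interval [9/64, 73/512), width = 73/512 - 9/64 = 1/512
  'a': [9/64 + 1/512*0/1, 9/64 + 1/512*1/8) = [9/64, 577/4096)
  'e': [9/64 + 1/512*1/8, 9/64 + 1/512*1/4) = [577/4096, 289/2048)
  'c': [9/64 + 1/512*1/4, 9/64 + 1/512*1/1) = [289/2048, 73/512) <- contains code 581/4096
  emit 'c', narrow to [289/2048, 73/512)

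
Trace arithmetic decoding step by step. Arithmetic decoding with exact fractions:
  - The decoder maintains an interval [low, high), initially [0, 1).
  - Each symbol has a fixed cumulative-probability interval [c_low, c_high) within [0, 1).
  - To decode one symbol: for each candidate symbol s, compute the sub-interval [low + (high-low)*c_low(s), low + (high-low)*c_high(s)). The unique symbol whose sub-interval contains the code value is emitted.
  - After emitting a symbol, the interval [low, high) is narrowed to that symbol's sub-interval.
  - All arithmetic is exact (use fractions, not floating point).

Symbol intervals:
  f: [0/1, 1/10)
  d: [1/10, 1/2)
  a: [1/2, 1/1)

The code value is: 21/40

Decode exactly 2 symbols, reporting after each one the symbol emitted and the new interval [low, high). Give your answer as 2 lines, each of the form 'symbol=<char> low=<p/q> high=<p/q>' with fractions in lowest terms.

Step 1: interval [0/1, 1/1), width = 1/1 - 0/1 = 1/1
  'f': [0/1 + 1/1*0/1, 0/1 + 1/1*1/10) = [0/1, 1/10)
  'd': [0/1 + 1/1*1/10, 0/1 + 1/1*1/2) = [1/10, 1/2)
  'a': [0/1 + 1/1*1/2, 0/1 + 1/1*1/1) = [1/2, 1/1) <- contains code 21/40
  emit 'a', narrow to [1/2, 1/1)
Step 2: interval [1/2, 1/1), width = 1/1 - 1/2 = 1/2
  'f': [1/2 + 1/2*0/1, 1/2 + 1/2*1/10) = [1/2, 11/20) <- contains code 21/40
  'd': [1/2 + 1/2*1/10, 1/2 + 1/2*1/2) = [11/20, 3/4)
  'a': [1/2 + 1/2*1/2, 1/2 + 1/2*1/1) = [3/4, 1/1)
  emit 'f', narrow to [1/2, 11/20)

Answer: symbol=a low=1/2 high=1/1
symbol=f low=1/2 high=11/20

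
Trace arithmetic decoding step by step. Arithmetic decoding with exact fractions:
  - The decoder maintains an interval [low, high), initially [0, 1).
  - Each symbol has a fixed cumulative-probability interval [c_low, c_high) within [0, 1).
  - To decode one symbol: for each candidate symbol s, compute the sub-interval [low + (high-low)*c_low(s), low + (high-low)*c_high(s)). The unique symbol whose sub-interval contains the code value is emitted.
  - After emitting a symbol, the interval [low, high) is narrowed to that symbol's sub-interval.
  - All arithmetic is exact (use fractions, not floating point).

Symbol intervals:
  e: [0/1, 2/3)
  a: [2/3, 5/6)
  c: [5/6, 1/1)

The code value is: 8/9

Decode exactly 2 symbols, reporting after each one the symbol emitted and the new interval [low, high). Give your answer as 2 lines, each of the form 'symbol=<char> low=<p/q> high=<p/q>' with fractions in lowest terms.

Step 1: interval [0/1, 1/1), width = 1/1 - 0/1 = 1/1
  'e': [0/1 + 1/1*0/1, 0/1 + 1/1*2/3) = [0/1, 2/3)
  'a': [0/1 + 1/1*2/3, 0/1 + 1/1*5/6) = [2/3, 5/6)
  'c': [0/1 + 1/1*5/6, 0/1 + 1/1*1/1) = [5/6, 1/1) <- contains code 8/9
  emit 'c', narrow to [5/6, 1/1)
Step 2: interval [5/6, 1/1), width = 1/1 - 5/6 = 1/6
  'e': [5/6 + 1/6*0/1, 5/6 + 1/6*2/3) = [5/6, 17/18) <- contains code 8/9
  'a': [5/6 + 1/6*2/3, 5/6 + 1/6*5/6) = [17/18, 35/36)
  'c': [5/6 + 1/6*5/6, 5/6 + 1/6*1/1) = [35/36, 1/1)
  emit 'e', narrow to [5/6, 17/18)

Answer: symbol=c low=5/6 high=1/1
symbol=e low=5/6 high=17/18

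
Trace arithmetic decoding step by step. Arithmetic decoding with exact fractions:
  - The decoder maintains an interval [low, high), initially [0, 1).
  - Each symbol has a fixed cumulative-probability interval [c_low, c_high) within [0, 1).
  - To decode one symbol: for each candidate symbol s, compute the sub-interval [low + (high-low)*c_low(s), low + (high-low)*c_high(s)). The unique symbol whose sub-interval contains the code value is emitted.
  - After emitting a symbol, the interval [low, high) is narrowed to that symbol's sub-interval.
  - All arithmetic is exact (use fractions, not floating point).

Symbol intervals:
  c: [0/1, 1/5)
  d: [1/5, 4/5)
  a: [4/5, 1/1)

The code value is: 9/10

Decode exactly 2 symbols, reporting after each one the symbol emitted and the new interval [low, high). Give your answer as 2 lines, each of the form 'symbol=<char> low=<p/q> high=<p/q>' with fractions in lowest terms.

Step 1: interval [0/1, 1/1), width = 1/1 - 0/1 = 1/1
  'c': [0/1 + 1/1*0/1, 0/1 + 1/1*1/5) = [0/1, 1/5)
  'd': [0/1 + 1/1*1/5, 0/1 + 1/1*4/5) = [1/5, 4/5)
  'a': [0/1 + 1/1*4/5, 0/1 + 1/1*1/1) = [4/5, 1/1) <- contains code 9/10
  emit 'a', narrow to [4/5, 1/1)
Step 2: interval [4/5, 1/1), width = 1/1 - 4/5 = 1/5
  'c': [4/5 + 1/5*0/1, 4/5 + 1/5*1/5) = [4/5, 21/25)
  'd': [4/5 + 1/5*1/5, 4/5 + 1/5*4/5) = [21/25, 24/25) <- contains code 9/10
  'a': [4/5 + 1/5*4/5, 4/5 + 1/5*1/1) = [24/25, 1/1)
  emit 'd', narrow to [21/25, 24/25)

Answer: symbol=a low=4/5 high=1/1
symbol=d low=21/25 high=24/25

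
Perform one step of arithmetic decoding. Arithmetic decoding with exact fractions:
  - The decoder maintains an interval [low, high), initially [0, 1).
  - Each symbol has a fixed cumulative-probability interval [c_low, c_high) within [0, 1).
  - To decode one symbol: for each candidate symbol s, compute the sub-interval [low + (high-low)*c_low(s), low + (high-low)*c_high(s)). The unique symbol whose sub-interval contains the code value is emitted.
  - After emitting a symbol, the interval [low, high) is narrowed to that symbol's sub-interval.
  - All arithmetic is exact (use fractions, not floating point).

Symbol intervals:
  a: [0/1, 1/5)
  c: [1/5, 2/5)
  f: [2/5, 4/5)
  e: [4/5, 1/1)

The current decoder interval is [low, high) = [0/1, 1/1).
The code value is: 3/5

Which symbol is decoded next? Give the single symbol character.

Answer: f

Derivation:
Interval width = high − low = 1/1 − 0/1 = 1/1
Scaled code = (code − low) / width = (3/5 − 0/1) / 1/1 = 3/5
  a: [0/1, 1/5) 
  c: [1/5, 2/5) 
  f: [2/5, 4/5) ← scaled code falls here ✓
  e: [4/5, 1/1) 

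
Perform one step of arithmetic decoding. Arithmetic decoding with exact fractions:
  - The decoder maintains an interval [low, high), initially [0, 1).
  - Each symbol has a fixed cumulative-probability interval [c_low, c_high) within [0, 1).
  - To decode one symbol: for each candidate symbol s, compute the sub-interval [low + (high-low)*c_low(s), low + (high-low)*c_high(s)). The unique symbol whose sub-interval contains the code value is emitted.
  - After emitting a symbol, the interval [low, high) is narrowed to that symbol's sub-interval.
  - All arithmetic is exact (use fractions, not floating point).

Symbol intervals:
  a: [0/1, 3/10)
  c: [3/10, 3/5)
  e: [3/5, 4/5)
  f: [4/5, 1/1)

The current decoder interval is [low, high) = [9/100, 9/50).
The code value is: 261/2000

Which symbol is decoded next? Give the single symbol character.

Interval width = high − low = 9/50 − 9/100 = 9/100
Scaled code = (code − low) / width = (261/2000 − 9/100) / 9/100 = 9/20
  a: [0/1, 3/10) 
  c: [3/10, 3/5) ← scaled code falls here ✓
  e: [3/5, 4/5) 
  f: [4/5, 1/1) 

Answer: c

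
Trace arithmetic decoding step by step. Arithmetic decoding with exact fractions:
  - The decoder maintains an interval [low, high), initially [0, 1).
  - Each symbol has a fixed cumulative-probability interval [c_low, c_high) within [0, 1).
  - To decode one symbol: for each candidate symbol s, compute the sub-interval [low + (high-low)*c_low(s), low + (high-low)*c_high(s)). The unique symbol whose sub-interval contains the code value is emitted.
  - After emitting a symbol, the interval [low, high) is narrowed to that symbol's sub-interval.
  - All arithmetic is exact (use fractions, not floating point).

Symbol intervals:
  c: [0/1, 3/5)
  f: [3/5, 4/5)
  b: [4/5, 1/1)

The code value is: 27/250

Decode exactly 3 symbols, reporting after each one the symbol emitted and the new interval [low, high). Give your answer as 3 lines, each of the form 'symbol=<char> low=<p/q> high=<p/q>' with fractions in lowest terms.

Answer: symbol=c low=0/1 high=3/5
symbol=c low=0/1 high=9/25
symbol=c low=0/1 high=27/125

Derivation:
Step 1: interval [0/1, 1/1), width = 1/1 - 0/1 = 1/1
  'c': [0/1 + 1/1*0/1, 0/1 + 1/1*3/5) = [0/1, 3/5) <- contains code 27/250
  'f': [0/1 + 1/1*3/5, 0/1 + 1/1*4/5) = [3/5, 4/5)
  'b': [0/1 + 1/1*4/5, 0/1 + 1/1*1/1) = [4/5, 1/1)
  emit 'c', narrow to [0/1, 3/5)
Step 2: interval [0/1, 3/5), width = 3/5 - 0/1 = 3/5
  'c': [0/1 + 3/5*0/1, 0/1 + 3/5*3/5) = [0/1, 9/25) <- contains code 27/250
  'f': [0/1 + 3/5*3/5, 0/1 + 3/5*4/5) = [9/25, 12/25)
  'b': [0/1 + 3/5*4/5, 0/1 + 3/5*1/1) = [12/25, 3/5)
  emit 'c', narrow to [0/1, 9/25)
Step 3: interval [0/1, 9/25), width = 9/25 - 0/1 = 9/25
  'c': [0/1 + 9/25*0/1, 0/1 + 9/25*3/5) = [0/1, 27/125) <- contains code 27/250
  'f': [0/1 + 9/25*3/5, 0/1 + 9/25*4/5) = [27/125, 36/125)
  'b': [0/1 + 9/25*4/5, 0/1 + 9/25*1/1) = [36/125, 9/25)
  emit 'c', narrow to [0/1, 27/125)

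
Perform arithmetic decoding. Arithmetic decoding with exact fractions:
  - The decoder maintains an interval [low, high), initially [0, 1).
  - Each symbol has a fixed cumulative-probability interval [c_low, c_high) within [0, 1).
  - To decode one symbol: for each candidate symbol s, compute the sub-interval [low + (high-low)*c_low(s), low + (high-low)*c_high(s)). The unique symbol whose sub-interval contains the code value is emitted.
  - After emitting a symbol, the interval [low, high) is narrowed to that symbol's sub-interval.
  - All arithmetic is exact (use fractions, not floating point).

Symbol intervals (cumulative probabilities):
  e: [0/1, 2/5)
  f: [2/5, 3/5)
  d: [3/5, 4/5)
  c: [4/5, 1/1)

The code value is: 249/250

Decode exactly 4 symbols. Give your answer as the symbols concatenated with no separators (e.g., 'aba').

Step 1: interval [0/1, 1/1), width = 1/1 - 0/1 = 1/1
  'e': [0/1 + 1/1*0/1, 0/1 + 1/1*2/5) = [0/1, 2/5)
  'f': [0/1 + 1/1*2/5, 0/1 + 1/1*3/5) = [2/5, 3/5)
  'd': [0/1 + 1/1*3/5, 0/1 + 1/1*4/5) = [3/5, 4/5)
  'c': [0/1 + 1/1*4/5, 0/1 + 1/1*1/1) = [4/5, 1/1) <- contains code 249/250
  emit 'c', narrow to [4/5, 1/1)
Step 2: interval [4/5, 1/1), width = 1/1 - 4/5 = 1/5
  'e': [4/5 + 1/5*0/1, 4/5 + 1/5*2/5) = [4/5, 22/25)
  'f': [4/5 + 1/5*2/5, 4/5 + 1/5*3/5) = [22/25, 23/25)
  'd': [4/5 + 1/5*3/5, 4/5 + 1/5*4/5) = [23/25, 24/25)
  'c': [4/5 + 1/5*4/5, 4/5 + 1/5*1/1) = [24/25, 1/1) <- contains code 249/250
  emit 'c', narrow to [24/25, 1/1)
Step 3: interval [24/25, 1/1), width = 1/1 - 24/25 = 1/25
  'e': [24/25 + 1/25*0/1, 24/25 + 1/25*2/5) = [24/25, 122/125)
  'f': [24/25 + 1/25*2/5, 24/25 + 1/25*3/5) = [122/125, 123/125)
  'd': [24/25 + 1/25*3/5, 24/25 + 1/25*4/5) = [123/125, 124/125)
  'c': [24/25 + 1/25*4/5, 24/25 + 1/25*1/1) = [124/125, 1/1) <- contains code 249/250
  emit 'c', narrow to [124/125, 1/1)
Step 4: interval [124/125, 1/1), width = 1/1 - 124/125 = 1/125
  'e': [124/125 + 1/125*0/1, 124/125 + 1/125*2/5) = [124/125, 622/625)
  'f': [124/125 + 1/125*2/5, 124/125 + 1/125*3/5) = [622/625, 623/625) <- contains code 249/250
  'd': [124/125 + 1/125*3/5, 124/125 + 1/125*4/5) = [623/625, 624/625)
  'c': [124/125 + 1/125*4/5, 124/125 + 1/125*1/1) = [624/625, 1/1)
  emit 'f', narrow to [622/625, 623/625)

Answer: cccf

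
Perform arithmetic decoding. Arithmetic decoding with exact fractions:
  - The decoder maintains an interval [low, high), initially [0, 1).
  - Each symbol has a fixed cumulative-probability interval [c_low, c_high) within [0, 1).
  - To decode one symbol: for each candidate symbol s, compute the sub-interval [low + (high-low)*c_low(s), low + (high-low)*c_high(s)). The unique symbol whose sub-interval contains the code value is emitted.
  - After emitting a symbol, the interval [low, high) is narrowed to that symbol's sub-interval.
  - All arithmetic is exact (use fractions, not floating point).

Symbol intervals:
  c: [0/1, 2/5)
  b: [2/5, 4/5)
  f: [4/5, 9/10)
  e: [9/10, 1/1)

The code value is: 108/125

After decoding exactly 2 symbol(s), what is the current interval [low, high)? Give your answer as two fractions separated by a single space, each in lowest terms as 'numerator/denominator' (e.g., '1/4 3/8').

Answer: 21/25 22/25

Derivation:
Step 1: interval [0/1, 1/1), width = 1/1 - 0/1 = 1/1
  'c': [0/1 + 1/1*0/1, 0/1 + 1/1*2/5) = [0/1, 2/5)
  'b': [0/1 + 1/1*2/5, 0/1 + 1/1*4/5) = [2/5, 4/5)
  'f': [0/1 + 1/1*4/5, 0/1 + 1/1*9/10) = [4/5, 9/10) <- contains code 108/125
  'e': [0/1 + 1/1*9/10, 0/1 + 1/1*1/1) = [9/10, 1/1)
  emit 'f', narrow to [4/5, 9/10)
Step 2: interval [4/5, 9/10), width = 9/10 - 4/5 = 1/10
  'c': [4/5 + 1/10*0/1, 4/5 + 1/10*2/5) = [4/5, 21/25)
  'b': [4/5 + 1/10*2/5, 4/5 + 1/10*4/5) = [21/25, 22/25) <- contains code 108/125
  'f': [4/5 + 1/10*4/5, 4/5 + 1/10*9/10) = [22/25, 89/100)
  'e': [4/5 + 1/10*9/10, 4/5 + 1/10*1/1) = [89/100, 9/10)
  emit 'b', narrow to [21/25, 22/25)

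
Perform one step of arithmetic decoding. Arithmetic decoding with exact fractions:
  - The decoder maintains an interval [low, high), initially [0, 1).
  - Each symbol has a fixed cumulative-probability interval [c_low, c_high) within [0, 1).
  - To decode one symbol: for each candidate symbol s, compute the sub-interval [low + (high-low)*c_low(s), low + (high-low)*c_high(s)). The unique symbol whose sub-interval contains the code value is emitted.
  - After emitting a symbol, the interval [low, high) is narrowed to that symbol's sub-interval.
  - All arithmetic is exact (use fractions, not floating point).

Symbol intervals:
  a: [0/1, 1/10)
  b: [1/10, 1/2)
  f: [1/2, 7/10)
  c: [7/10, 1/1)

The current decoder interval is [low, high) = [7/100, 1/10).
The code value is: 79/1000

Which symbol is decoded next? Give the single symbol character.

Interval width = high − low = 1/10 − 7/100 = 3/100
Scaled code = (code − low) / width = (79/1000 − 7/100) / 3/100 = 3/10
  a: [0/1, 1/10) 
  b: [1/10, 1/2) ← scaled code falls here ✓
  f: [1/2, 7/10) 
  c: [7/10, 1/1) 

Answer: b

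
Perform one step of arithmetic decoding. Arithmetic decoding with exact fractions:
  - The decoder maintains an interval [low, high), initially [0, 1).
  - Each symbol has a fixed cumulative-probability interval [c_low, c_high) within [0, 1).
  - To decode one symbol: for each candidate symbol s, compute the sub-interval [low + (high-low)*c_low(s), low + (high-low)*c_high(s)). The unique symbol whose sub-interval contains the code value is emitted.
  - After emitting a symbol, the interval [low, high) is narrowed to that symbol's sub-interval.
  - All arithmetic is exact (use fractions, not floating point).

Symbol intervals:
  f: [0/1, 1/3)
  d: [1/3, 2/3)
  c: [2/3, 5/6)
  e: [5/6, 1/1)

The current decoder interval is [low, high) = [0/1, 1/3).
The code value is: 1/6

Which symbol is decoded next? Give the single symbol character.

Interval width = high − low = 1/3 − 0/1 = 1/3
Scaled code = (code − low) / width = (1/6 − 0/1) / 1/3 = 1/2
  f: [0/1, 1/3) 
  d: [1/3, 2/3) ← scaled code falls here ✓
  c: [2/3, 5/6) 
  e: [5/6, 1/1) 

Answer: d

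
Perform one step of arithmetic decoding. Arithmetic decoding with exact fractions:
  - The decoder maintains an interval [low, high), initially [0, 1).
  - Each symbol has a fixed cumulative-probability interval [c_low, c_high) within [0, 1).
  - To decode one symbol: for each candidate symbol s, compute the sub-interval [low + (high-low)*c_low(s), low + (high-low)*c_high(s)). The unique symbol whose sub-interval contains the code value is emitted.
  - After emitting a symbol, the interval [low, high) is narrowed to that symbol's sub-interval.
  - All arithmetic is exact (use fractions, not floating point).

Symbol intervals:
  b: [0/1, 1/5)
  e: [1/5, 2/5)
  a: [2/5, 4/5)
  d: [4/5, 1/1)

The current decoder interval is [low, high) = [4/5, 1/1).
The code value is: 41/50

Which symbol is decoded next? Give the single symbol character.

Interval width = high − low = 1/1 − 4/5 = 1/5
Scaled code = (code − low) / width = (41/50 − 4/5) / 1/5 = 1/10
  b: [0/1, 1/5) ← scaled code falls here ✓
  e: [1/5, 2/5) 
  a: [2/5, 4/5) 
  d: [4/5, 1/1) 

Answer: b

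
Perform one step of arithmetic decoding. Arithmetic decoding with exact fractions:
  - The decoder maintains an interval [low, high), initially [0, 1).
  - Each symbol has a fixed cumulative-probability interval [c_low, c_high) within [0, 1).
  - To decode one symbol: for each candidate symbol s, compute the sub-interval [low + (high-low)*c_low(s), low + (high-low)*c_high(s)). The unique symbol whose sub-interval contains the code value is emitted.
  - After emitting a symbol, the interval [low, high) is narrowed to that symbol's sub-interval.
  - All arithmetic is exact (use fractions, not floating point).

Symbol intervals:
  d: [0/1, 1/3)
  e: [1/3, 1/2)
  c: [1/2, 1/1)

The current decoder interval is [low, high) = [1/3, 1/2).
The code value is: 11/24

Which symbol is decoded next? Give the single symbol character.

Answer: c

Derivation:
Interval width = high − low = 1/2 − 1/3 = 1/6
Scaled code = (code − low) / width = (11/24 − 1/3) / 1/6 = 3/4
  d: [0/1, 1/3) 
  e: [1/3, 1/2) 
  c: [1/2, 1/1) ← scaled code falls here ✓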